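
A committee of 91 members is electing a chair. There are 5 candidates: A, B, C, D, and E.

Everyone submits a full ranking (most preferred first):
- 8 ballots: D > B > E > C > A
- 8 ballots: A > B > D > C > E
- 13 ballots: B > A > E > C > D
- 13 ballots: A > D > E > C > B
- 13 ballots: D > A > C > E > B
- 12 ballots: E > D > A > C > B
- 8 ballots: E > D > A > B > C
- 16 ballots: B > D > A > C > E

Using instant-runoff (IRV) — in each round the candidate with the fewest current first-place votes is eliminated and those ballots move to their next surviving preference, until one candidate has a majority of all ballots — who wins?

Round 1: A 21, B 29, C 0, D 21, E 20. C eliminated.
Round 2: A 21, B 29, D 21, E 20. E eliminated.
Round 3: A 21, B 29, D 41. A eliminated.
Round 4: B 37, D 54. D has a majority (≥46).

D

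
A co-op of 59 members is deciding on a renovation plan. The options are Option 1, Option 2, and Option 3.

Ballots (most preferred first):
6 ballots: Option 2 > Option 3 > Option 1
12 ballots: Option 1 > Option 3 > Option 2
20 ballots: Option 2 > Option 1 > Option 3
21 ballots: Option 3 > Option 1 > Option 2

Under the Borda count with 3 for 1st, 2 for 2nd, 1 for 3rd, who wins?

Option 1: 6×1 + 12×3 + 20×2 + 21×2 = 124
Option 2: 6×3 + 12×1 + 20×3 + 21×1 = 111
Option 3: 6×2 + 12×2 + 20×1 + 21×3 = 119

Option 1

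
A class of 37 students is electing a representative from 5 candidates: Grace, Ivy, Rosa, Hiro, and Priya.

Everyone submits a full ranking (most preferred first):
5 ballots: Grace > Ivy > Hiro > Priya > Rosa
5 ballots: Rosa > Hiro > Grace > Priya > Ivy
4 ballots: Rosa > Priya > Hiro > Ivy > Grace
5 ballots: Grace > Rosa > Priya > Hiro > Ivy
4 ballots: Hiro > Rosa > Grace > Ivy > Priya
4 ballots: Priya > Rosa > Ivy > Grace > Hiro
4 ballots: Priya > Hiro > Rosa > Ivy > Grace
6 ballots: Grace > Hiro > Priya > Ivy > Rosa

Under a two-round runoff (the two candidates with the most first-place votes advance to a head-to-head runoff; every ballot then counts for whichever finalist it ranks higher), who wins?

Round 1 first-place votes: Grace 16, Ivy 0, Rosa 9, Hiro 4, Priya 8. Grace and Rosa advance.
Runoff: Grace is ranked above Rosa on 16 ballots, Rosa above Grace on 21.

Rosa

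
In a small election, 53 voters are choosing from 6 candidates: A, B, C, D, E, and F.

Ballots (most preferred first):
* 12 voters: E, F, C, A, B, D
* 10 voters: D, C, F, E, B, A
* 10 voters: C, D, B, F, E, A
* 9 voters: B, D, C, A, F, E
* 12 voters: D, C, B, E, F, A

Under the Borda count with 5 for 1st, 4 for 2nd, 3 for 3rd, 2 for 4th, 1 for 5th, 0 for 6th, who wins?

C

A: 12×2 + 10×0 + 10×0 + 9×2 + 12×0 = 42
B: 12×1 + 10×1 + 10×3 + 9×5 + 12×3 = 133
C: 12×3 + 10×4 + 10×5 + 9×3 + 12×4 = 201
D: 12×0 + 10×5 + 10×4 + 9×4 + 12×5 = 186
E: 12×5 + 10×2 + 10×1 + 9×0 + 12×2 = 114
F: 12×4 + 10×3 + 10×2 + 9×1 + 12×1 = 119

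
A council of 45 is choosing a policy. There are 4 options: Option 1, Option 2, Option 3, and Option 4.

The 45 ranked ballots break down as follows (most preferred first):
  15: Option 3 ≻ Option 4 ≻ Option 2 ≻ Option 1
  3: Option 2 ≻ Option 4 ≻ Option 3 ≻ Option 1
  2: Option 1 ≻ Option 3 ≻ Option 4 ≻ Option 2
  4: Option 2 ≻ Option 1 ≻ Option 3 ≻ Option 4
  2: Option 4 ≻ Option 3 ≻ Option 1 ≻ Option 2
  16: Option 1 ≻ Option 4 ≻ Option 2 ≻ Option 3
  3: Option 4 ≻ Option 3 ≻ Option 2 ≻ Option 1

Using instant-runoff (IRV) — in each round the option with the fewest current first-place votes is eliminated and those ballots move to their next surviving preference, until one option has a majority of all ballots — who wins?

Option 3

Round 1: Option 1 18, Option 2 7, Option 3 15, Option 4 5. Option 4 eliminated.
Round 2: Option 1 18, Option 2 7, Option 3 20. Option 2 eliminated.
Round 3: Option 1 22, Option 3 23. Option 3 has a majority (≥23).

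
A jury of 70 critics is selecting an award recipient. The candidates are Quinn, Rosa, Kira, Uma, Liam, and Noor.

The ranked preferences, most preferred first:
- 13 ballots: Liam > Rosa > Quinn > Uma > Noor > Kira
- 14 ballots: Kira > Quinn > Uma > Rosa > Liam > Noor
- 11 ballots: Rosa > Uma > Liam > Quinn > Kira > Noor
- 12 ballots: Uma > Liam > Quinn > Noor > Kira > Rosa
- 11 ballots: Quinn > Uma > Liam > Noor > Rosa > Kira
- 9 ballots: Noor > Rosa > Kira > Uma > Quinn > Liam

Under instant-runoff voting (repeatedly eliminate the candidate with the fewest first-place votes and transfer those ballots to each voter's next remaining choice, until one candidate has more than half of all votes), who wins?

Uma

Round 1: Quinn 11, Rosa 11, Kira 14, Uma 12, Liam 13, Noor 9. Noor eliminated.
Round 2: Quinn 11, Rosa 20, Kira 14, Uma 12, Liam 13. Quinn eliminated.
Round 3: Rosa 20, Kira 14, Uma 23, Liam 13. Liam eliminated.
Round 4: Rosa 33, Kira 14, Uma 23. Kira eliminated.
Round 5: Rosa 33, Uma 37. Uma has a majority (≥36).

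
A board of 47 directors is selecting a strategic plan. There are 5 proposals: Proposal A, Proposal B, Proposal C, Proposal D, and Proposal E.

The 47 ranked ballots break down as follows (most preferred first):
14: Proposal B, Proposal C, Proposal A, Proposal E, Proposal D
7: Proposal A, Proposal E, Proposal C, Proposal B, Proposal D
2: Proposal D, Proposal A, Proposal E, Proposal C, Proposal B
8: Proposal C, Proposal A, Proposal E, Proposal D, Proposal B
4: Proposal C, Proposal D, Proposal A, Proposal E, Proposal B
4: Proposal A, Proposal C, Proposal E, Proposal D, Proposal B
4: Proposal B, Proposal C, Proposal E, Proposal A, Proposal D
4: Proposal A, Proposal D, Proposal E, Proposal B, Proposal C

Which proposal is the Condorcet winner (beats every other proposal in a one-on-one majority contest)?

Proposal C

Proposal C vs Proposal A: 30–17
Proposal C vs Proposal B: 25–22
Proposal C vs Proposal D: 41–6
Proposal C vs Proposal E: 34–13
Proposal C beats every other proposal.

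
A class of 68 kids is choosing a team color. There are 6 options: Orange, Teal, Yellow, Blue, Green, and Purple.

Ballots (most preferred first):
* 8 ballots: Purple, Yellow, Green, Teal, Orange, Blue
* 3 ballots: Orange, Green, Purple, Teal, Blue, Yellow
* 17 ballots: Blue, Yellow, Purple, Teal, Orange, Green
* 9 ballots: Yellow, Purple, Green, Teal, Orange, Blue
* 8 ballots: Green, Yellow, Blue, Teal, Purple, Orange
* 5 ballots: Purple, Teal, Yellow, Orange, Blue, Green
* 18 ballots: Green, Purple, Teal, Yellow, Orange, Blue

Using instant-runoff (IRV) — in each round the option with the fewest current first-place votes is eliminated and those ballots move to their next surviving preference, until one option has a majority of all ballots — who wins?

Purple

Round 1: Orange 3, Teal 0, Yellow 9, Blue 17, Green 26, Purple 13. Teal eliminated.
Round 2: Orange 3, Yellow 9, Blue 17, Green 26, Purple 13. Orange eliminated.
Round 3: Yellow 9, Blue 17, Green 29, Purple 13. Yellow eliminated.
Round 4: Blue 17, Green 29, Purple 22. Blue eliminated.
Round 5: Green 29, Purple 39. Purple has a majority (≥35).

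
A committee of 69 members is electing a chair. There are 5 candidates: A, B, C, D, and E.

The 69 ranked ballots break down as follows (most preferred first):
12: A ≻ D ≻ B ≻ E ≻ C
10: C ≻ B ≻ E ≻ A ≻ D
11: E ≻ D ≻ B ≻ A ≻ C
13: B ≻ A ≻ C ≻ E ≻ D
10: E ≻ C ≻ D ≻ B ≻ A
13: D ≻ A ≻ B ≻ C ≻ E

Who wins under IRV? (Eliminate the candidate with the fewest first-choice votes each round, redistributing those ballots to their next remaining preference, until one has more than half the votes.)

Round 1: A 12, B 13, C 10, D 13, E 21. C eliminated.
Round 2: A 12, B 23, D 13, E 21. A eliminated.
Round 3: B 23, D 25, E 21. E eliminated.
Round 4: B 23, D 46. D has a majority (≥35).

D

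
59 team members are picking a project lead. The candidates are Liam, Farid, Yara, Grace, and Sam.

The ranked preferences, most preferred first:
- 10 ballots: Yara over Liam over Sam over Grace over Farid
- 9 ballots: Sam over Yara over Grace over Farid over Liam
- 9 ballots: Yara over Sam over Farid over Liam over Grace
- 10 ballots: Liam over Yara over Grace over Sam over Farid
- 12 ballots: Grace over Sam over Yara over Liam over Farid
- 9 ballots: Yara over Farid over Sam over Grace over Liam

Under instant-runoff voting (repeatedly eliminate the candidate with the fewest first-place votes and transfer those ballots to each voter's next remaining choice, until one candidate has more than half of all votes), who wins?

Round 1: Liam 10, Farid 0, Yara 28, Grace 12, Sam 9. Farid eliminated.
Round 2: Liam 10, Yara 28, Grace 12, Sam 9. Sam eliminated.
Round 3: Liam 10, Yara 37, Grace 12. Yara has a majority (≥30).

Yara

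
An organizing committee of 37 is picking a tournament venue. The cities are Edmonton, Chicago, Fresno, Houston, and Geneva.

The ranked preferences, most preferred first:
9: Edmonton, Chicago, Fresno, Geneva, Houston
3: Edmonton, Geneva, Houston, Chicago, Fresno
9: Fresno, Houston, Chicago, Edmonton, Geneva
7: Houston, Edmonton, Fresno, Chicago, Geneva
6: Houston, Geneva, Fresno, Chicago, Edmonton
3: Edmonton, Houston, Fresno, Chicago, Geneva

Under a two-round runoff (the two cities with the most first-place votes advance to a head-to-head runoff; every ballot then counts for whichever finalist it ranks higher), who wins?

Round 1 first-place votes: Edmonton 15, Chicago 0, Fresno 9, Houston 13, Geneva 0. Edmonton and Houston advance.
Runoff: Edmonton is ranked above Houston on 15 ballots, Houston above Edmonton on 22.

Houston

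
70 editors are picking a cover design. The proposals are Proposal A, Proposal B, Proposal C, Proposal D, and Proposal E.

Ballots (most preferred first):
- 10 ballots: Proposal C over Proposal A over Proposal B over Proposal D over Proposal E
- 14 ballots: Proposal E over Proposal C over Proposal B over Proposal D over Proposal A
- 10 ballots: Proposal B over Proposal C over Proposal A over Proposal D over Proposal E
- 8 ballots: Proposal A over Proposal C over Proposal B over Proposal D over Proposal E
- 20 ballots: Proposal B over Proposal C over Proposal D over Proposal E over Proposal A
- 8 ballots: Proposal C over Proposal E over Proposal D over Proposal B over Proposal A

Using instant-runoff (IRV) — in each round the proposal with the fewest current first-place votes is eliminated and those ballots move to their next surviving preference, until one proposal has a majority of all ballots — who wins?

Proposal C

Round 1: Proposal A 8, Proposal B 30, Proposal C 18, Proposal D 0, Proposal E 14. Proposal D eliminated.
Round 2: Proposal A 8, Proposal B 30, Proposal C 18, Proposal E 14. Proposal A eliminated.
Round 3: Proposal B 30, Proposal C 26, Proposal E 14. Proposal E eliminated.
Round 4: Proposal B 30, Proposal C 40. Proposal C has a majority (≥36).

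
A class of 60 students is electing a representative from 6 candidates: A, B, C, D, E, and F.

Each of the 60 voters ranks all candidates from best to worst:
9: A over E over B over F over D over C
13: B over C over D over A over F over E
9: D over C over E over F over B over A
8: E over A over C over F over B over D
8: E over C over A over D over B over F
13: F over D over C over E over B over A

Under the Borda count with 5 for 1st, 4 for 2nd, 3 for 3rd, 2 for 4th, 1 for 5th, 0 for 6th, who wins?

A: 9×5 + 13×2 + 9×0 + 8×4 + 8×3 + 13×0 = 127
B: 9×3 + 13×5 + 9×1 + 8×1 + 8×1 + 13×1 = 130
C: 9×0 + 13×4 + 9×4 + 8×3 + 8×4 + 13×3 = 183
D: 9×1 + 13×3 + 9×5 + 8×0 + 8×2 + 13×4 = 161
E: 9×4 + 13×0 + 9×3 + 8×5 + 8×5 + 13×2 = 169
F: 9×2 + 13×1 + 9×2 + 8×2 + 8×0 + 13×5 = 130

C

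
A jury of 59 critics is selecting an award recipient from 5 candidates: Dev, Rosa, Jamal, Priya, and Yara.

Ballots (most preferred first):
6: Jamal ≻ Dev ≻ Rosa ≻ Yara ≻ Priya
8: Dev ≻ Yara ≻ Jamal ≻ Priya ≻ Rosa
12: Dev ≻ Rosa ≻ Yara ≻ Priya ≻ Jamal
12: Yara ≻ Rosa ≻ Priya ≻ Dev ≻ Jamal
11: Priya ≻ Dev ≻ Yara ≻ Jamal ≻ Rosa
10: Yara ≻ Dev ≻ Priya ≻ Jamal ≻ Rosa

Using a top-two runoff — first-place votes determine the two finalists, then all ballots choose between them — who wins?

Dev

Round 1 first-place votes: Dev 20, Rosa 0, Jamal 6, Priya 11, Yara 22. Yara and Dev advance.
Runoff: Yara is ranked above Dev on 22 ballots, Dev above Yara on 37.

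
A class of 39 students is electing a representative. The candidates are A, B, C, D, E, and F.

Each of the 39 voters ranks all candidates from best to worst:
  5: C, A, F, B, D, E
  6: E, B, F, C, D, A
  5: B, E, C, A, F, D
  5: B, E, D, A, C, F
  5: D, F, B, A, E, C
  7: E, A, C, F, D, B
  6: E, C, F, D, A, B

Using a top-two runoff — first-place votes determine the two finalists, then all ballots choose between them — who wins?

B

Round 1 first-place votes: A 0, B 10, C 5, D 5, E 19, F 0. E and B advance.
Runoff: E is ranked above B on 19 ballots, B above E on 20.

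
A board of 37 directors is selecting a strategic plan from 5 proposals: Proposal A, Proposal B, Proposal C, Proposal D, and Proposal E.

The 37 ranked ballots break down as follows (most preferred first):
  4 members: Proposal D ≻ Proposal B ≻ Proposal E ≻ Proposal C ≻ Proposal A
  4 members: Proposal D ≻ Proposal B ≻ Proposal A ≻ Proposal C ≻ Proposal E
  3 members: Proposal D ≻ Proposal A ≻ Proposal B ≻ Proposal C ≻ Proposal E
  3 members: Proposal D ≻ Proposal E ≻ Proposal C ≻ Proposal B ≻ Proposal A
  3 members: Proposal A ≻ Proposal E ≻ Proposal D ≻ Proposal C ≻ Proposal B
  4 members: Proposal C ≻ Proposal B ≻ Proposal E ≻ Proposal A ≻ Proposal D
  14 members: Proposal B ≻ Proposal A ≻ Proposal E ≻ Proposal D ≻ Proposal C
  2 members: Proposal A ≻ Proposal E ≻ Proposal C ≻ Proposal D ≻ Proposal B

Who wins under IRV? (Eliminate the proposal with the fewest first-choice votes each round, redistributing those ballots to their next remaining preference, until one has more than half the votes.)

Round 1: Proposal A 5, Proposal B 14, Proposal C 4, Proposal D 14, Proposal E 0. Proposal E eliminated.
Round 2: Proposal A 5, Proposal B 14, Proposal C 4, Proposal D 14. Proposal C eliminated.
Round 3: Proposal A 5, Proposal B 18, Proposal D 14. Proposal A eliminated.
Round 4: Proposal B 18, Proposal D 19. Proposal D has a majority (≥19).

Proposal D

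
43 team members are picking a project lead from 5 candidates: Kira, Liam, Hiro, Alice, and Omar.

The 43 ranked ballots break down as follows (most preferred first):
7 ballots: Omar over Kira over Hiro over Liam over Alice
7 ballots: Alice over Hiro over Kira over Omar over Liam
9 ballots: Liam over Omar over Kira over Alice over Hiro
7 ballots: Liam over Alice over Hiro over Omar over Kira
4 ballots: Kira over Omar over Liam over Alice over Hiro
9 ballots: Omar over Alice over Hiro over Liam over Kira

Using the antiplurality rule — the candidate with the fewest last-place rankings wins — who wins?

Omar

Last-place votes: Kira 16, Liam 7, Hiro 13, Alice 7, Omar 0.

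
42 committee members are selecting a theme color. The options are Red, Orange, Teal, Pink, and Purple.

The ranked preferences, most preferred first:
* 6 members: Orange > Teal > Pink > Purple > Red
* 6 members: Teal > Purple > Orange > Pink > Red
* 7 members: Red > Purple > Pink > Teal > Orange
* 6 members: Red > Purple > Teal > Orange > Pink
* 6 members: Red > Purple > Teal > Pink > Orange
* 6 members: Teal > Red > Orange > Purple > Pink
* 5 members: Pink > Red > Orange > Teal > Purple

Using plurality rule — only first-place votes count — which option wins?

Red

First-place votes: Red 19, Orange 6, Teal 12, Pink 5, Purple 0.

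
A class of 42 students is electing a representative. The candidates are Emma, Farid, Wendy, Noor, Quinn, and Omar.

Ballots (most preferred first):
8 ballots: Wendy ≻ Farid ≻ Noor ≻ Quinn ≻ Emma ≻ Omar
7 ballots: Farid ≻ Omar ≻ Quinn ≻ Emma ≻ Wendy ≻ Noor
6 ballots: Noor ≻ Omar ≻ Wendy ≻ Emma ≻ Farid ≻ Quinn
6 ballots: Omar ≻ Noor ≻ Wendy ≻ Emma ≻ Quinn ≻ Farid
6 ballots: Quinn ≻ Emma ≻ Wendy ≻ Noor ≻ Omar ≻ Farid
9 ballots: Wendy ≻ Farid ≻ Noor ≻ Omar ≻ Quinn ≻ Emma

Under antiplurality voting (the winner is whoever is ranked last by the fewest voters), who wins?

Wendy

Last-place votes: Emma 9, Farid 12, Wendy 0, Noor 7, Quinn 6, Omar 8.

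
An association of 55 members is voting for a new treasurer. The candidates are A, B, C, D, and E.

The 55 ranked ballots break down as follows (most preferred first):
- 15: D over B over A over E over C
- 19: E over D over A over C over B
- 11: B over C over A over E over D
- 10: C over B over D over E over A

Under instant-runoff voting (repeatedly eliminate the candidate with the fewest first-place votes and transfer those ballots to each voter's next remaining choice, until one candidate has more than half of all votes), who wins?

Round 1: A 0, B 11, C 10, D 15, E 19. A eliminated.
Round 2: B 11, C 10, D 15, E 19. C eliminated.
Round 3: B 21, D 15, E 19. D eliminated.
Round 4: B 36, E 19. B has a majority (≥28).

B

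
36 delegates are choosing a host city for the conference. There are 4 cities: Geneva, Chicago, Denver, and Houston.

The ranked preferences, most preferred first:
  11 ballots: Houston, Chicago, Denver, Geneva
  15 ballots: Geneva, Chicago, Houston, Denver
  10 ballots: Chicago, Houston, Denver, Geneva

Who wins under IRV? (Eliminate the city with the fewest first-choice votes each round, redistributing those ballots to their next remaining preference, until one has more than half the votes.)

Houston

Round 1: Geneva 15, Chicago 10, Denver 0, Houston 11. Denver eliminated.
Round 2: Geneva 15, Chicago 10, Houston 11. Chicago eliminated.
Round 3: Geneva 15, Houston 21. Houston has a majority (≥19).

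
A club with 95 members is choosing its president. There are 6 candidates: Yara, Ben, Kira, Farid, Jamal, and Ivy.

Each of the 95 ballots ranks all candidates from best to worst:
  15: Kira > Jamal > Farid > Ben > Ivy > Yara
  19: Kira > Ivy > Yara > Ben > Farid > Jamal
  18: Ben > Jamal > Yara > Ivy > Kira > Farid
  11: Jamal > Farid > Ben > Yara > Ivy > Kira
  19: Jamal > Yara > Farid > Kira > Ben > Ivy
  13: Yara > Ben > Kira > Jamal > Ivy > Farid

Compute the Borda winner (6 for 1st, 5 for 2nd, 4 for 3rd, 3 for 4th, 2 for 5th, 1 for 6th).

Jamal

Yara: 15×1 + 19×4 + 18×4 + 11×3 + 19×5 + 13×6 = 369
Ben: 15×3 + 19×3 + 18×6 + 11×4 + 19×2 + 13×5 = 357
Kira: 15×6 + 19×6 + 18×2 + 11×1 + 19×3 + 13×4 = 360
Farid: 15×4 + 19×2 + 18×1 + 11×5 + 19×4 + 13×1 = 260
Jamal: 15×5 + 19×1 + 18×5 + 11×6 + 19×6 + 13×3 = 403
Ivy: 15×2 + 19×5 + 18×3 + 11×2 + 19×1 + 13×2 = 246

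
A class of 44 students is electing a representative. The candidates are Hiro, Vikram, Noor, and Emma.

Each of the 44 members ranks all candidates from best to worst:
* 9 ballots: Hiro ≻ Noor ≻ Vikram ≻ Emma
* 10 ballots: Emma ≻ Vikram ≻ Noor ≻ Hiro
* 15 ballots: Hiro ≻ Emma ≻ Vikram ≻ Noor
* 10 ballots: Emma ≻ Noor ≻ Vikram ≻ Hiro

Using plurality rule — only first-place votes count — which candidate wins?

Hiro

First-place votes: Hiro 24, Vikram 0, Noor 0, Emma 20.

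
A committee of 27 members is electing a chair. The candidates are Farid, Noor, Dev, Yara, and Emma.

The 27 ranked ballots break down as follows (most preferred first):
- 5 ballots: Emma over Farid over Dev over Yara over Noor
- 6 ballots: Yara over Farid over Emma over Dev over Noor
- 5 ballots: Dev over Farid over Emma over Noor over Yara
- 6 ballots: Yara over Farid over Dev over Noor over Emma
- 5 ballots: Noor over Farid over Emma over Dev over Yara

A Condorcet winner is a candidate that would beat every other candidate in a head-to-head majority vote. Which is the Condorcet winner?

Farid vs Noor: 22–5
Farid vs Dev: 22–5
Farid vs Yara: 15–12
Farid vs Emma: 22–5
Farid beats every other candidate.

Farid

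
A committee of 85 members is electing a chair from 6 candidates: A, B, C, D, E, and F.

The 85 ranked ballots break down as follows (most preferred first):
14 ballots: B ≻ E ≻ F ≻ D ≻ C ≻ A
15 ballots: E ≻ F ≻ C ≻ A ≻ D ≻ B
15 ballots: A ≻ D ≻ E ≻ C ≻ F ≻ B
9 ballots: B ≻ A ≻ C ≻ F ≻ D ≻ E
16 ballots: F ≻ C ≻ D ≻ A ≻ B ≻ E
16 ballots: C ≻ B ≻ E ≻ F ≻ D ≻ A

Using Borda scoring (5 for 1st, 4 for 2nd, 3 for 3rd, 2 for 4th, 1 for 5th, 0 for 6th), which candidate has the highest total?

C

A: 14×0 + 15×2 + 15×5 + 9×4 + 16×2 + 16×0 = 173
B: 14×5 + 15×0 + 15×0 + 9×5 + 16×1 + 16×4 = 195
C: 14×1 + 15×3 + 15×2 + 9×3 + 16×4 + 16×5 = 260
D: 14×2 + 15×1 + 15×4 + 9×1 + 16×3 + 16×1 = 176
E: 14×4 + 15×5 + 15×3 + 9×0 + 16×0 + 16×3 = 224
F: 14×3 + 15×4 + 15×1 + 9×2 + 16×5 + 16×2 = 247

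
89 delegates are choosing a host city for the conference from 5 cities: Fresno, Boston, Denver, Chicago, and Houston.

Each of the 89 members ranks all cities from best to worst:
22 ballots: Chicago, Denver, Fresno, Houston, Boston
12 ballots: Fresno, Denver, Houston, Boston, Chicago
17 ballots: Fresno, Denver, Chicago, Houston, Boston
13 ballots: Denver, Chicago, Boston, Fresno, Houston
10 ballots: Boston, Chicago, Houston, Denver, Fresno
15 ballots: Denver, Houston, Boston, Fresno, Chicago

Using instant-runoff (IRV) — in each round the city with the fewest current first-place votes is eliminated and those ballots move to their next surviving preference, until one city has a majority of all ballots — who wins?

Round 1: Fresno 29, Boston 10, Denver 28, Chicago 22, Houston 0. Houston eliminated.
Round 2: Fresno 29, Boston 10, Denver 28, Chicago 22. Boston eliminated.
Round 3: Fresno 29, Denver 28, Chicago 32. Denver eliminated.
Round 4: Fresno 44, Chicago 45. Chicago has a majority (≥45).

Chicago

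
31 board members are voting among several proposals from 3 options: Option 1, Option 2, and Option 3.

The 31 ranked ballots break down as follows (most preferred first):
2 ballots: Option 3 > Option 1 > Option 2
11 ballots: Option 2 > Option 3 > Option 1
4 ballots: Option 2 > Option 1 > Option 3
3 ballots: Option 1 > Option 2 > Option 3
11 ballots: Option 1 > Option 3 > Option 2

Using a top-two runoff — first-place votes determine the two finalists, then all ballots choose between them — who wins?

Round 1 first-place votes: Option 1 14, Option 2 15, Option 3 2. Option 2 and Option 1 advance.
Runoff: Option 2 is ranked above Option 1 on 15 ballots, Option 1 above Option 2 on 16.

Option 1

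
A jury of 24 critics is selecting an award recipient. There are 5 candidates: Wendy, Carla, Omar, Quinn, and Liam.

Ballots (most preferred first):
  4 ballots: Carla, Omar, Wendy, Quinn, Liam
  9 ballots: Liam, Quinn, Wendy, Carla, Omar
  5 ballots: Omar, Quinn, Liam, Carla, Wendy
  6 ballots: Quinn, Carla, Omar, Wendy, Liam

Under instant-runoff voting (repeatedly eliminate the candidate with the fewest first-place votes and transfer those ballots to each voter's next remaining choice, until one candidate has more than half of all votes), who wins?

Round 1: Wendy 0, Carla 4, Omar 5, Quinn 6, Liam 9. Wendy eliminated.
Round 2: Carla 4, Omar 5, Quinn 6, Liam 9. Carla eliminated.
Round 3: Omar 9, Quinn 6, Liam 9. Quinn eliminated.
Round 4: Omar 15, Liam 9. Omar has a majority (≥13).

Omar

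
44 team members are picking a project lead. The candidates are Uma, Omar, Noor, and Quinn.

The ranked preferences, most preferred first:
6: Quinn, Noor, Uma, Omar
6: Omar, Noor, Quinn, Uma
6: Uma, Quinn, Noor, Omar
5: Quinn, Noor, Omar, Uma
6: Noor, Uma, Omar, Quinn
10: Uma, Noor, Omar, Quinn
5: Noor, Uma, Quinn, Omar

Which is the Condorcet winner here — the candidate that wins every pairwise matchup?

Noor vs Uma: 28–16
Noor vs Omar: 38–6
Noor vs Quinn: 27–17
Noor beats every other candidate.

Noor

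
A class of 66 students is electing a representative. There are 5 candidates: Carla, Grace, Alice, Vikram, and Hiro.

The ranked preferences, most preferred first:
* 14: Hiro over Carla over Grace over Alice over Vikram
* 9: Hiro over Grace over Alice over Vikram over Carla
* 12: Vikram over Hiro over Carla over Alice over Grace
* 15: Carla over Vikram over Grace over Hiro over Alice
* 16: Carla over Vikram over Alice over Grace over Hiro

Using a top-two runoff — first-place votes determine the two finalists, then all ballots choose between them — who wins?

Round 1 first-place votes: Carla 31, Grace 0, Alice 0, Vikram 12, Hiro 23. Carla and Hiro advance.
Runoff: Carla is ranked above Hiro on 31 ballots, Hiro above Carla on 35.

Hiro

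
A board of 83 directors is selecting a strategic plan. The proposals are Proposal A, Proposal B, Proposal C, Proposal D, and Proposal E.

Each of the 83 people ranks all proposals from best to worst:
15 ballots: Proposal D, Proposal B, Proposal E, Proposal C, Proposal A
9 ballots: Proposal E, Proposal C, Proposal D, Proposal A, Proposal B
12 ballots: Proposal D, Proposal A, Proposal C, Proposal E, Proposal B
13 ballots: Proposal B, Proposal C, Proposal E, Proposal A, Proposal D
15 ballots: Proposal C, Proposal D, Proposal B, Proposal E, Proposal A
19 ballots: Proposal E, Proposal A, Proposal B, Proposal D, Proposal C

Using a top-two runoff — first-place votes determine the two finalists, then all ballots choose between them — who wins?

Proposal D

Round 1 first-place votes: Proposal A 0, Proposal B 13, Proposal C 15, Proposal D 27, Proposal E 28. Proposal E and Proposal D advance.
Runoff: Proposal E is ranked above Proposal D on 41 ballots, Proposal D above Proposal E on 42.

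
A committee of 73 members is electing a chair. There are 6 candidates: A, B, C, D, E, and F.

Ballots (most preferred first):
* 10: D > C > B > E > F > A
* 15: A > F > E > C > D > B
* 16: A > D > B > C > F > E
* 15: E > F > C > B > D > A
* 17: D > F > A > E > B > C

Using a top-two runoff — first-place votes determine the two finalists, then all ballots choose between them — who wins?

Round 1 first-place votes: A 31, B 0, C 0, D 27, E 15, F 0. A and D advance.
Runoff: A is ranked above D on 31 ballots, D above A on 42.

D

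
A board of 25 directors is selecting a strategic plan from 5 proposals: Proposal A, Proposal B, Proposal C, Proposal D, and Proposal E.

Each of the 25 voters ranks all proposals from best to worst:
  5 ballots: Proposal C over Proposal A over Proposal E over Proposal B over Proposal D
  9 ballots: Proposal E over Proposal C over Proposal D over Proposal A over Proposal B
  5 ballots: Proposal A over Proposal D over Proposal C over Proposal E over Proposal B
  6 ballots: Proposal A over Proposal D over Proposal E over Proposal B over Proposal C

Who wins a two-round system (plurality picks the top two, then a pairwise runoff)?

Proposal A

Round 1 first-place votes: Proposal A 11, Proposal B 0, Proposal C 5, Proposal D 0, Proposal E 9. Proposal A and Proposal E advance.
Runoff: Proposal A is ranked above Proposal E on 16 ballots, Proposal E above Proposal A on 9.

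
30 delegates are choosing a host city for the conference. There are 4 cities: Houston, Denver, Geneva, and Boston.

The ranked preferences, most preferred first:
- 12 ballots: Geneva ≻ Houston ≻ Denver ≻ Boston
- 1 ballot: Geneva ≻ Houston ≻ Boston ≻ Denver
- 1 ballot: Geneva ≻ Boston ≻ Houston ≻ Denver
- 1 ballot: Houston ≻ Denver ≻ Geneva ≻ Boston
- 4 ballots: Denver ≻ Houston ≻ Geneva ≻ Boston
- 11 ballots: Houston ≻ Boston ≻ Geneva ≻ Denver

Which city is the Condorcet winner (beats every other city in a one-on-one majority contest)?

Houston

Houston vs Denver: 26–4
Houston vs Geneva: 16–14
Houston vs Boston: 29–1
Houston beats every other city.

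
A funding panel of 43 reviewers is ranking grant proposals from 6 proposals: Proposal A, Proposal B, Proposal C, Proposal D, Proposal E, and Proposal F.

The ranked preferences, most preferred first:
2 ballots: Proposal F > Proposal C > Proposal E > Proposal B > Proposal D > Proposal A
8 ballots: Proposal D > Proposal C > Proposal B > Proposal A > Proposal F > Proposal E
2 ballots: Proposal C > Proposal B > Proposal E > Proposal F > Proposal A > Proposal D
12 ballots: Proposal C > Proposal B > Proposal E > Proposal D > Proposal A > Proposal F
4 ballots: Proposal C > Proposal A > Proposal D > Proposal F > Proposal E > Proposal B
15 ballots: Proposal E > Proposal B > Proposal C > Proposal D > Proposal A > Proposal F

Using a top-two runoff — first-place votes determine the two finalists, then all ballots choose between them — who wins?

Proposal C

Round 1 first-place votes: Proposal A 0, Proposal B 0, Proposal C 18, Proposal D 8, Proposal E 15, Proposal F 2. Proposal C and Proposal E advance.
Runoff: Proposal C is ranked above Proposal E on 28 ballots, Proposal E above Proposal C on 15.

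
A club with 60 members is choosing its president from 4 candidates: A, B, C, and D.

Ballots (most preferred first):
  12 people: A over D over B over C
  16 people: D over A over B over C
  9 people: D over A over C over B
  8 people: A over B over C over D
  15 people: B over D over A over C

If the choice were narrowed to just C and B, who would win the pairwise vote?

C is ranked above B on 9 ballots; B above C on 51.

B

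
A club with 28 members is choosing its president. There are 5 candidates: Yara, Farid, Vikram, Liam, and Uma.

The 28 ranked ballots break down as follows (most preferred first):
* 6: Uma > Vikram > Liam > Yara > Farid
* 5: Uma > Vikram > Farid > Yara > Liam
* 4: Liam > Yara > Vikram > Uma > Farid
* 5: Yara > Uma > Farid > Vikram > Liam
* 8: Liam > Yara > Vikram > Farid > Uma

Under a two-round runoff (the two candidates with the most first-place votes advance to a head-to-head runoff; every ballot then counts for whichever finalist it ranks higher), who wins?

Uma

Round 1 first-place votes: Yara 5, Farid 0, Vikram 0, Liam 12, Uma 11. Liam and Uma advance.
Runoff: Liam is ranked above Uma on 12 ballots, Uma above Liam on 16.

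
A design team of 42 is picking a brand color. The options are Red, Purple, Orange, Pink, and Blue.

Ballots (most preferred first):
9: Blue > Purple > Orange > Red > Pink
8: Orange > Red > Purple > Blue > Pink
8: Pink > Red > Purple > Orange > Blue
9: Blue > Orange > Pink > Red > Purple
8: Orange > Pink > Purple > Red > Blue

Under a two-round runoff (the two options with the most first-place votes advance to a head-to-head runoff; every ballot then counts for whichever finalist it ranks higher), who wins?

Round 1 first-place votes: Red 0, Purple 0, Orange 16, Pink 8, Blue 18. Blue and Orange advance.
Runoff: Blue is ranked above Orange on 18 ballots, Orange above Blue on 24.

Orange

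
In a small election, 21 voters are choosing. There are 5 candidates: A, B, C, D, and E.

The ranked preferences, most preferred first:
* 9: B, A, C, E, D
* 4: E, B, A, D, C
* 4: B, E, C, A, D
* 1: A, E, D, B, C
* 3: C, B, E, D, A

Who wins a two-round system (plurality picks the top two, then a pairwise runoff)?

B

Round 1 first-place votes: A 1, B 13, C 3, D 0, E 4. B and E advance.
Runoff: B is ranked above E on 16 ballots, E above B on 5.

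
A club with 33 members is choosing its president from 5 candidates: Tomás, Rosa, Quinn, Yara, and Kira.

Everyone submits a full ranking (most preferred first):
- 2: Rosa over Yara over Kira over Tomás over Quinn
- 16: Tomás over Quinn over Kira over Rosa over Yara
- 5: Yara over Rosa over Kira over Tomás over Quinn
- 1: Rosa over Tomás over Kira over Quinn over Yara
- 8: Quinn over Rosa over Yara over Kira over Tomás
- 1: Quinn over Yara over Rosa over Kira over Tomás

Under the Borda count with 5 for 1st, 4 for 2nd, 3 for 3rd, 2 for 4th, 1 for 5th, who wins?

Quinn

Tomás: 2×2 + 16×5 + 5×2 + 1×4 + 8×1 + 1×1 = 107
Rosa: 2×5 + 16×2 + 5×4 + 1×5 + 8×4 + 1×3 = 102
Quinn: 2×1 + 16×4 + 5×1 + 1×2 + 8×5 + 1×5 = 118
Yara: 2×4 + 16×1 + 5×5 + 1×1 + 8×3 + 1×4 = 78
Kira: 2×3 + 16×3 + 5×3 + 1×3 + 8×2 + 1×2 = 90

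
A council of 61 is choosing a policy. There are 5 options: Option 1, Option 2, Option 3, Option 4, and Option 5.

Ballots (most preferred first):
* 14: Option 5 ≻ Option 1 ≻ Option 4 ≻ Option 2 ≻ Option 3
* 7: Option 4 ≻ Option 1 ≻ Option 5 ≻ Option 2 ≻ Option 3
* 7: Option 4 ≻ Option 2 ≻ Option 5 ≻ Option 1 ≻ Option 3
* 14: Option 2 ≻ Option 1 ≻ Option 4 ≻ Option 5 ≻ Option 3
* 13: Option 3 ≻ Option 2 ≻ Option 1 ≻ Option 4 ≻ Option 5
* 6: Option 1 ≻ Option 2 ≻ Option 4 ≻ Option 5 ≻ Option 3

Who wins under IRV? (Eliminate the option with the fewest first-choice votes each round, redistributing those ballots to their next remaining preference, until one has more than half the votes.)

Round 1: Option 1 6, Option 2 14, Option 3 13, Option 4 14, Option 5 14. Option 1 eliminated.
Round 2: Option 2 20, Option 3 13, Option 4 14, Option 5 14. Option 3 eliminated.
Round 3: Option 2 33, Option 4 14, Option 5 14. Option 2 has a majority (≥31).

Option 2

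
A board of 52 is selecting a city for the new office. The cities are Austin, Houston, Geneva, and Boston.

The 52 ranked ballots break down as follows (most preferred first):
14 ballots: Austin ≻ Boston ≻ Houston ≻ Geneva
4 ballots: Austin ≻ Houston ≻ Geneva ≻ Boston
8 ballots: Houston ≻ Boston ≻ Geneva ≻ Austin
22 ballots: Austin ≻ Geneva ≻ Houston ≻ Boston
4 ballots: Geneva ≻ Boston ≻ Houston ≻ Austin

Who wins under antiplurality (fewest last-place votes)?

Last-place votes: Austin 12, Houston 0, Geneva 14, Boston 26.

Houston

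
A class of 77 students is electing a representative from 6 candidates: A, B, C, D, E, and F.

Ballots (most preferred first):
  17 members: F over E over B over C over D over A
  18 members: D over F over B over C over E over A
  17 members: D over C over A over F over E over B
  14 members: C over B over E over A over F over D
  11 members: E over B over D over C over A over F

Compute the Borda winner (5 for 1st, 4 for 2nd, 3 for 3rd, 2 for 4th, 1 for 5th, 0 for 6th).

A: 17×0 + 18×0 + 17×3 + 14×2 + 11×1 = 90
B: 17×3 + 18×3 + 17×0 + 14×4 + 11×4 = 205
C: 17×2 + 18×2 + 17×4 + 14×5 + 11×2 = 230
D: 17×1 + 18×5 + 17×5 + 14×0 + 11×3 = 225
E: 17×4 + 18×1 + 17×1 + 14×3 + 11×5 = 200
F: 17×5 + 18×4 + 17×2 + 14×1 + 11×0 = 205

C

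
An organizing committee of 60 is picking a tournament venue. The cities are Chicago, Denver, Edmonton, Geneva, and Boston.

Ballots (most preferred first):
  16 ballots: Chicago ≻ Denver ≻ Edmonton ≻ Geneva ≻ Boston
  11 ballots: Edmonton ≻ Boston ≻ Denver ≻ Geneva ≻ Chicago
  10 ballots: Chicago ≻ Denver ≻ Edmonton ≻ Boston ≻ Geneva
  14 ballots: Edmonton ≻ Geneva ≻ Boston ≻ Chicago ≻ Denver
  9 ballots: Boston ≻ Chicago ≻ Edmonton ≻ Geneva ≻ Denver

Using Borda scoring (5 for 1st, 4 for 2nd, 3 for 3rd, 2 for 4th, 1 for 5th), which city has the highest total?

Edmonton

Chicago: 16×5 + 11×1 + 10×5 + 14×2 + 9×4 = 205
Denver: 16×4 + 11×3 + 10×4 + 14×1 + 9×1 = 160
Edmonton: 16×3 + 11×5 + 10×3 + 14×5 + 9×3 = 230
Geneva: 16×2 + 11×2 + 10×1 + 14×4 + 9×2 = 138
Boston: 16×1 + 11×4 + 10×2 + 14×3 + 9×5 = 167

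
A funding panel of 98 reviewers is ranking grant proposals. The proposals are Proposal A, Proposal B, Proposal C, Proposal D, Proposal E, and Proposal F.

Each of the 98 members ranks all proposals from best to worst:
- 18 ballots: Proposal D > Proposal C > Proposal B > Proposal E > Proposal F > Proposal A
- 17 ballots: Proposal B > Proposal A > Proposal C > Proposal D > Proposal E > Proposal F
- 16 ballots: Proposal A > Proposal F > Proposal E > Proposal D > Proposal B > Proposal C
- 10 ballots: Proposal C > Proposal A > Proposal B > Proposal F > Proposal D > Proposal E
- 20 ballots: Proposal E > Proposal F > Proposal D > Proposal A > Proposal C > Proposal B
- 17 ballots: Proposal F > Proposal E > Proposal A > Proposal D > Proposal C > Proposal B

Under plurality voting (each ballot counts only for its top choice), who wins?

First-place votes: Proposal A 16, Proposal B 17, Proposal C 10, Proposal D 18, Proposal E 20, Proposal F 17.

Proposal E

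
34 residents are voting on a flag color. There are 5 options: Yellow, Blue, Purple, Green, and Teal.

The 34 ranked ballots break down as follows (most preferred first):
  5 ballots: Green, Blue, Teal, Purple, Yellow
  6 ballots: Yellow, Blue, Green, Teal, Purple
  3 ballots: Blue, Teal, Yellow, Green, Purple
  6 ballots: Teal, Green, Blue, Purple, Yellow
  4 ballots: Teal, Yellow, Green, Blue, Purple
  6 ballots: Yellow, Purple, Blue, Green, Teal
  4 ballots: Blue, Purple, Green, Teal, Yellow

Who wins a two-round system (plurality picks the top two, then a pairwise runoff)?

Teal

Round 1 first-place votes: Yellow 12, Blue 7, Purple 0, Green 5, Teal 10. Yellow and Teal advance.
Runoff: Yellow is ranked above Teal on 12 ballots, Teal above Yellow on 22.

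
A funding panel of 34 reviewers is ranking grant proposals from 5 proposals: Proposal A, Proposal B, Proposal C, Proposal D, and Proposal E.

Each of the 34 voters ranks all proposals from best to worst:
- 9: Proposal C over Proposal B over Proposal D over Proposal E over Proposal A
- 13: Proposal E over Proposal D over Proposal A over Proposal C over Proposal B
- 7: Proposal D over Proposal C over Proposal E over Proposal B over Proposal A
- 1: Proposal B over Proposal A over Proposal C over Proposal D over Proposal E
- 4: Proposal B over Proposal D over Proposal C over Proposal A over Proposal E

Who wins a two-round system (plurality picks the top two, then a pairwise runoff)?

Round 1 first-place votes: Proposal A 0, Proposal B 5, Proposal C 9, Proposal D 7, Proposal E 13. Proposal E and Proposal C advance.
Runoff: Proposal E is ranked above Proposal C on 13 ballots, Proposal C above Proposal E on 21.

Proposal C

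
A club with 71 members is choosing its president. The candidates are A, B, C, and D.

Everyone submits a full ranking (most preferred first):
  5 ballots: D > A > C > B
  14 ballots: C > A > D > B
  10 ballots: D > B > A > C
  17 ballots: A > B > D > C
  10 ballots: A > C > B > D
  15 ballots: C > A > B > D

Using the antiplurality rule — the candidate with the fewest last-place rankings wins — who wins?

A

Last-place votes: A 0, B 19, C 27, D 25.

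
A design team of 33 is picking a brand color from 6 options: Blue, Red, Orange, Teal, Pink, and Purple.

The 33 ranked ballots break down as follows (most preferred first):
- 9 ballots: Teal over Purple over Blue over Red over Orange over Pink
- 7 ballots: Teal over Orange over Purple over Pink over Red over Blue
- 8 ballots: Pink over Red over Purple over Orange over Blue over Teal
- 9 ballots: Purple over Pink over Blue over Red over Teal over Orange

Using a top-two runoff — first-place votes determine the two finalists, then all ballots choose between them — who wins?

Purple

Round 1 first-place votes: Blue 0, Red 0, Orange 0, Teal 16, Pink 8, Purple 9. Teal and Purple advance.
Runoff: Teal is ranked above Purple on 16 ballots, Purple above Teal on 17.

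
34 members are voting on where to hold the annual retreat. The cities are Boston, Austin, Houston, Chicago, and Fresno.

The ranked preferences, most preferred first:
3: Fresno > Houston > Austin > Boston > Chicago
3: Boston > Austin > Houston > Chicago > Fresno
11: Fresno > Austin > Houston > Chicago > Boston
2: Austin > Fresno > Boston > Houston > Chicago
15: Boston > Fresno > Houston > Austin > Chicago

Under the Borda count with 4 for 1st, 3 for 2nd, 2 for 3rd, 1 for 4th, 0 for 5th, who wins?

Fresno

Boston: 3×1 + 3×4 + 11×0 + 2×2 + 15×4 = 79
Austin: 3×2 + 3×3 + 11×3 + 2×4 + 15×1 = 71
Houston: 3×3 + 3×2 + 11×2 + 2×1 + 15×2 = 69
Chicago: 3×0 + 3×1 + 11×1 + 2×0 + 15×0 = 14
Fresno: 3×4 + 3×0 + 11×4 + 2×3 + 15×3 = 107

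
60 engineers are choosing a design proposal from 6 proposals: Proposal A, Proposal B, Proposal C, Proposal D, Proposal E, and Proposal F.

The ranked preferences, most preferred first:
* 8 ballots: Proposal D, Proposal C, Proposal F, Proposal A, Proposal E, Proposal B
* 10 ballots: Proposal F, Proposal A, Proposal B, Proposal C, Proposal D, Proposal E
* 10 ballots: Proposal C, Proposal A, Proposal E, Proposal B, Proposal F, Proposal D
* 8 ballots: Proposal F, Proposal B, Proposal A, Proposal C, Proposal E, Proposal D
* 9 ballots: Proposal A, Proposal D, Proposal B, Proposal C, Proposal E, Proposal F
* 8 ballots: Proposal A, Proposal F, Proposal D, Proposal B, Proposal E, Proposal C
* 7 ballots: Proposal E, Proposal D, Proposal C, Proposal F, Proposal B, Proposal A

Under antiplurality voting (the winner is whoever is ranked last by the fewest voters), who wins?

Last-place votes: Proposal A 7, Proposal B 8, Proposal C 8, Proposal D 18, Proposal E 10, Proposal F 9.

Proposal A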